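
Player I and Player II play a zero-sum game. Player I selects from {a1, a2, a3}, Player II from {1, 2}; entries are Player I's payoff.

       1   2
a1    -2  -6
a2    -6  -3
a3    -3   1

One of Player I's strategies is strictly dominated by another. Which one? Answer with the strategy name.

a3 gives a strictly higher payoff than a2 against every column: -3 > -6, 1 > -3.
So a2 is strictly dominated and Player I never plays it.

a2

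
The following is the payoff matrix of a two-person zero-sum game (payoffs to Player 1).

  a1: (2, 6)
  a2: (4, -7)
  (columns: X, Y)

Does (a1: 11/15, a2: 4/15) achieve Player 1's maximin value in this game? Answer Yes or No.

Yes

Against X this mix gives (11/15)·2 + (4/15)·4 = 38/15.
Against Y this mix gives (11/15)·6 + (4/15)·(-7) = 38/15.
All of Player 2's active replies (X, Y) yield 38/15, and no column does worse for Player 1. The mix makes Player 2 indifferent and guarantees 38/15, so it is optimal.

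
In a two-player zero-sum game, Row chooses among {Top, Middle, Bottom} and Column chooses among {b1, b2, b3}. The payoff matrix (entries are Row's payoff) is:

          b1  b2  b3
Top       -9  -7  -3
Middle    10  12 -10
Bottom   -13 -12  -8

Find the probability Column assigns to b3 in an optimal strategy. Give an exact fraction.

19/26

Row minima: Top → -9, Middle → -10, Bottom → -13; maximin = -9.
Column maxima: b1 → 10, b2 → 12, b3 → -3; minimax = -3.
-9 ≠ -3, so there is no saddle point; optimal play is mixed.
Bottom is strictly dominated by Top, so Row never plays it.
b2 is strictly dominated by b1 (it gives Row strictly more in every row), so Column never plays it.
On the remaining 2×2 (Top, Middle vs b1, b3):
Let Row play Top with probability p. Expected payoff against b1: (-9)p + 10(1−p) = −19p + 10; against b3: (-3)p + (-10)(1−p) = 7p − 10.
Setting these equal: −19p + 10 = 7p − 10 ⇒ −26p = -20 ⇒ p = 10/13, and the value is (-19)·(10/13) + 10 = -60/13.
For Column: with q = P(b1), equating Top's and Middle's payoffs gives −6q − 3 = 20q − 10 ⇒ q = 7/26.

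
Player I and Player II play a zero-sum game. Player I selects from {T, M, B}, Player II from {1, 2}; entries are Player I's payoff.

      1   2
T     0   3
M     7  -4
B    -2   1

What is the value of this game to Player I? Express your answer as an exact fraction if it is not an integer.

Row minima: T → 0, M → -4, B → -2; maximin = 0.
Column maxima: 1 → 7, 2 → 3; minimax = 3.
0 ≠ 3, so there is no saddle point; optimal play is mixed.
B is strictly dominated by T, so Player I never plays it.
On the remaining 2×2 (T, M vs 1, 2):
Let Player I play T with probability p. Expected payoff against 1: 0p + 7(1−p) = −7p + 7; against 2: 3p + (-4)(1−p) = 7p − 4.
Setting these equal: −7p + 7 = 7p − 4 ⇒ −14p = -11 ⇒ p = 11/14, and the value is (-7)·(11/14) + 7 = 3/2.
For Player II: with q = P(1), equating T's and M's payoffs gives −3q + 3 = 11q − 4 ⇒ q = 1/2.

3/2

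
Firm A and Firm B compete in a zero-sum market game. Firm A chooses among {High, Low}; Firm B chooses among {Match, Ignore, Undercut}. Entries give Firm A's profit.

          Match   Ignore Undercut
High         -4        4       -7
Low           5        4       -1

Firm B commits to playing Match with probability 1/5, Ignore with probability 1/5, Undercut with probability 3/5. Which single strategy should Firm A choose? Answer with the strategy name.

Expected payoff of High: (1/5)·(-4) + (1/5)·4 + (3/5)·(-7) = -21/5.
Expected payoff of Low: (1/5)·5 + (1/5)·4 + (3/5)·(-1) = 6/5.
The largest is 6/5, so Firm A's best response is Low.

Low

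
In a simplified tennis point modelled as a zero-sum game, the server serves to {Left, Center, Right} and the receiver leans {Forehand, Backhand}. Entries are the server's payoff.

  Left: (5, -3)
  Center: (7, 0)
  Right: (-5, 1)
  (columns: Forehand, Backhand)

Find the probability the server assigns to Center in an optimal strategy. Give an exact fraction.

Row minima: Left → -3, Center → 0, Right → -5; maximin = 0.
Column maxima: Forehand → 7, Backhand → 1; minimax = 1.
0 ≠ 1, so there is no saddle point; optimal play is mixed.
Left is strictly dominated by Center, so the server never plays it.
On the remaining 2×2 (Center, Right vs Forehand, Backhand):
Let the server play Center with probability p. Expected payoff against Forehand: 7p + (-5)(1−p) = 12p − 5; against Backhand: 0p + 1(1−p) = −p + 1.
Setting these equal: 12p − 5 = −p + 1 ⇒ 13p = 6 ⇒ p = 6/13, and the value is (12)·(6/13) − 5 = 7/13.
For the receiver: with q = P(Forehand), equating Center's and Right's payoffs gives 7q = −6q + 1 ⇒ q = 1/13.

6/13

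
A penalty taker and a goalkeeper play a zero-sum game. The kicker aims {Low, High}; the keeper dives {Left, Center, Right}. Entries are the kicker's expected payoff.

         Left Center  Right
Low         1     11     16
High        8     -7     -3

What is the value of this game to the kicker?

19/5

Row minima: Low → 1, High → -7; maximin = 1.
Column maxima: Left → 8, Center → 11, Right → 16; minimax = 8.
1 ≠ 8, so there is no saddle point; optimal play is mixed.
Right is strictly dominated by Center (it gives the kicker strictly more in every row), so the keeper never plays it.
On the remaining 2×2 (Low, High vs Left, Center):
Let the kicker play Low with probability p. Expected payoff against Left: 1p + 8(1−p) = −7p + 8; against Center: 11p + (-7)(1−p) = 18p − 7.
Setting these equal: −7p + 8 = 18p − 7 ⇒ −25p = -15 ⇒ p = 3/5, and the value is (-7)·(3/5) + 8 = 19/5.
For the keeper: with q = P(Left), equating Low's and High's payoffs gives −10q + 11 = 15q − 7 ⇒ q = 18/25.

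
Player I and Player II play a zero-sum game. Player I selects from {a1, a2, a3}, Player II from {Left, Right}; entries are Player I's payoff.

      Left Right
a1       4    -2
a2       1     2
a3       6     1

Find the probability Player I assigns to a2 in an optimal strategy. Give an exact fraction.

Row minima: a1 → -2, a2 → 1, a3 → 1; maximin = 1.
Column maxima: Left → 6, Right → 2; minimax = 2.
1 ≠ 2, so there is no saddle point; optimal play is mixed.
a1 is strictly dominated by a3, so Player I never plays it.
On the remaining 2×2 (a2, a3 vs Left, Right):
Let Player I play a2 with probability p. Expected payoff against Left: 1p + 6(1−p) = −5p + 6; against Right: 2p + 1(1−p) = p + 1.
Setting these equal: −5p + 6 = p + 1 ⇒ −6p = -5 ⇒ p = 5/6, and the value is (-5)·(5/6) + 6 = 11/6.
For Player II: with q = P(Left), equating a2's and a3's payoffs gives −q + 2 = 5q + 1 ⇒ q = 1/6.

5/6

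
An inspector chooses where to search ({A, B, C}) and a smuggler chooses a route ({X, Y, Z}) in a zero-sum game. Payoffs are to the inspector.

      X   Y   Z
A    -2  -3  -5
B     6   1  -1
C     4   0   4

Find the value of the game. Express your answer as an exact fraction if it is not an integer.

2/3

Row minima: A → -5, B → -1, C → 0; maximin = 0.
Column maxima: X → 6, Y → 1, Z → 4; minimax = 1.
0 ≠ 1, so there is no saddle point; optimal play is mixed.
A is strictly dominated by B, so the inspector never plays it.
X is strictly dominated by Y (it gives the inspector strictly more in every row), so the smuggler never plays it.
On the remaining 2×2 (B, C vs Y, Z):
Let the inspector play B with probability p. Expected payoff against Y: 1p + 0(1−p) = p; against Z: (-1)p + 4(1−p) = −5p + 4.
Setting these equal: p = −5p + 4 ⇒ 6p = 4 ⇒ p = 2/3, and the value is (1)·(2/3) = 2/3.
For the smuggler: with q = P(Y), equating B's and C's payoffs gives 2q − 1 = −4q + 4 ⇒ q = 5/6.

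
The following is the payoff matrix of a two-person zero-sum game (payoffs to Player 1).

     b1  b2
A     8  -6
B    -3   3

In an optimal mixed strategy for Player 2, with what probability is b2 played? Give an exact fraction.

11/20

Row minima: A → -6, B → -3; maximin = -3.
Column maxima: b1 → 8, b2 → 3; minimax = 3.
-3 ≠ 3, so there is no saddle point; optimal play is mixed.
Let Player 1 play A with probability p. Expected payoff against b1: 8p + (-3)(1−p) = 11p − 3; against b2: (-6)p + 3(1−p) = −9p + 3.
Setting these equal: 11p − 3 = −9p + 3 ⇒ 20p = 6 ⇒ p = 3/10, and the value is (11)·(3/10) − 3 = 3/10.
For Player 2: with q = P(b1), equating A's and B's payoffs gives 14q − 6 = −6q + 3 ⇒ q = 9/20.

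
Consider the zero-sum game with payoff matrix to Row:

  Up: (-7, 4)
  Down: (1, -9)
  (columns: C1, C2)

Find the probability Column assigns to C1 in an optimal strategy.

13/21

Row minima: Up → -7, Down → -9; maximin = -7.
Column maxima: C1 → 1, C2 → 4; minimax = 1.
-7 ≠ 1, so there is no saddle point; optimal play is mixed.
Let Row play Up with probability p. Expected payoff against C1: (-7)p + 1(1−p) = −8p + 1; against C2: 4p + (-9)(1−p) = 13p − 9.
Setting these equal: −8p + 1 = 13p − 9 ⇒ −21p = -10 ⇒ p = 10/21, and the value is (-8)·(10/21) + 1 = -59/21.
For Column: with q = P(C1), equating Up's and Down's payoffs gives −11q + 4 = 10q − 9 ⇒ q = 13/21.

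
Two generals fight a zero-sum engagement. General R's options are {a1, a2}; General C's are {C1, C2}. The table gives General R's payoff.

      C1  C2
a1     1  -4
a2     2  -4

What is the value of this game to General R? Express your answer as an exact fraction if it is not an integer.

Row minima: a1 → -4, a2 → -4; maximin = -4.
Column maxima: C1 → 2, C2 → -4; minimax = -4.
Since maximin = minimax = -4, there is a saddle point and the value is -4.

-4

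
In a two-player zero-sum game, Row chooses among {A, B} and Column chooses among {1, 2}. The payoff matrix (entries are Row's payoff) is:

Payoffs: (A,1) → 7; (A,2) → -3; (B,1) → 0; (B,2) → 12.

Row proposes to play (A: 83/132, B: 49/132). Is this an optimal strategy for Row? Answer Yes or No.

Against 1 this mix gives (83/132)·7 + (49/132)·0 = 581/132.
Against 2 this mix gives (83/132)·(-3) + (49/132)·12 = 113/44.
Column will play 2, holding Row to 113/44. Shifting weight toward the row that does better against 2 would raise this floor (the equalizing mix achieves 42/11 against both 2 and 1), so the proposed strategy is not optimal.

No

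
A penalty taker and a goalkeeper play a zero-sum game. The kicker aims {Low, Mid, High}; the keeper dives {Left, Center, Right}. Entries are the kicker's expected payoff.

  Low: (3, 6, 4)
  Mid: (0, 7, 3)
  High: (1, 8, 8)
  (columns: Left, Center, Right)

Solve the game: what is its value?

Row minima: Low → 3, Mid → 0, High → 1; maximin = 3.
Column maxima: Left → 3, Center → 8, Right → 8; minimax = 3.
Since maximin = minimax = 3, there is a saddle point and the value is 3.

3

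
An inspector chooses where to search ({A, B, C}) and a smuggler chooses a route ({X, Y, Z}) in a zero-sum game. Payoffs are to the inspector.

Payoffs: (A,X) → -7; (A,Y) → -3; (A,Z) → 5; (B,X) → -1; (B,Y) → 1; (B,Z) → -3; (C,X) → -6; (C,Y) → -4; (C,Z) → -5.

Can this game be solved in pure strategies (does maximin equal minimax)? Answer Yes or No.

Row minima: A → -7, B → -3, C → -6; maximin = -3.
Column maxima: X → -1, Y → 1, Z → 5; minimax = -1.
-3 ≠ -1, so no pure-strategy equilibrium exists.

No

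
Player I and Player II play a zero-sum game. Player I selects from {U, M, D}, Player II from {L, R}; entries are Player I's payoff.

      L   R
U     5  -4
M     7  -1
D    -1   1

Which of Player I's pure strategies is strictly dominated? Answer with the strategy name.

U

M gives a strictly higher payoff than U against every column: 7 > 5, -1 > -4.
So U is strictly dominated and Player I never plays it.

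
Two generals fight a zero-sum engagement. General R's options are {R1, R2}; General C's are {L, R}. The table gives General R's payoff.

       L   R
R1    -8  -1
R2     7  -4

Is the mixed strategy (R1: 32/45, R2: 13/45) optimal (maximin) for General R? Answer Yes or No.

No

Against L this mix gives (32/45)·(-8) + (13/45)·7 = -11/3.
Against R this mix gives (32/45)·(-1) + (13/45)·(-4) = -28/15.
General C will play L, holding General R to -11/3. Shifting weight toward the row that does better against L would raise this floor (the equalizing mix achieves -13/6 against both L and R), so the proposed strategy is not optimal.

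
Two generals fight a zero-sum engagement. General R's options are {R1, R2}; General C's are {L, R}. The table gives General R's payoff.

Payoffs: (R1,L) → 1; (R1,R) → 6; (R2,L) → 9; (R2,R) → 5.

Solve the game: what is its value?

49/9

Row minima: R1 → 1, R2 → 5; maximin = 5.
Column maxima: L → 9, R → 6; minimax = 6.
5 ≠ 6, so there is no saddle point; optimal play is mixed.
Let General R play R1 with probability p. Expected payoff against L: 1p + 9(1−p) = −8p + 9; against R: 6p + 5(1−p) = p + 5.
Setting these equal: −8p + 9 = p + 5 ⇒ −9p = -4 ⇒ p = 4/9, and the value is (-8)·(4/9) + 9 = 49/9.
For General C: with q = P(L), equating R1's and R2's payoffs gives −5q + 6 = 4q + 5 ⇒ q = 1/9.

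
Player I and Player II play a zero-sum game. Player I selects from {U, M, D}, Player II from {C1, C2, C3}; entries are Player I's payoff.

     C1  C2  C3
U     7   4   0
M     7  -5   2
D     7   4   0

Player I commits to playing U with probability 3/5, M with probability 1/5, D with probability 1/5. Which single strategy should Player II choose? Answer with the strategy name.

If Player II plays C1, Player I's expected payoff is (3/5)·7 + (1/5)·7 + (1/5)·7 = 7.
If Player II plays C2, Player I's expected payoff is (3/5)·4 + (1/5)·(-5) + (1/5)·4 = 11/5.
If Player II plays C3, Player I's expected payoff is (3/5)·0 + (1/5)·2 + (1/5)·0 = 2/5.
Player II minimizes Player I's payoff; the smallest is 2/5, so the best response is C3.

C3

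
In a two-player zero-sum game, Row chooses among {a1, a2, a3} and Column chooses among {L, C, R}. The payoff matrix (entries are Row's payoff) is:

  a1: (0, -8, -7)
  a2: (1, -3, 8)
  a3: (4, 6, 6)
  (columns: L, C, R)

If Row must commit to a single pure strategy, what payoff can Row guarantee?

4

Row minima: a1 → -8, a2 → -3, a3 → 4.
The best of these is 4.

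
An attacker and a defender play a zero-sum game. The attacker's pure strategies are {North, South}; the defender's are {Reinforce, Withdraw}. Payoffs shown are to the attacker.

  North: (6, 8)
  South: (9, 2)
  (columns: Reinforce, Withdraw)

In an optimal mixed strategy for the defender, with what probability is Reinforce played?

2/3

Row minima: North → 6, South → 2; maximin = 6.
Column maxima: Reinforce → 9, Withdraw → 8; minimax = 8.
6 ≠ 8, so there is no saddle point; optimal play is mixed.
Let the attacker play North with probability p. Expected payoff against Reinforce: 6p + 9(1−p) = −3p + 9; against Withdraw: 8p + 2(1−p) = 6p + 2.
Setting these equal: −3p + 9 = 6p + 2 ⇒ −9p = -7 ⇒ p = 7/9, and the value is (-3)·(7/9) + 9 = 20/3.
For the defender: with q = P(Reinforce), equating North's and South's payoffs gives −2q + 8 = 7q + 2 ⇒ q = 2/3.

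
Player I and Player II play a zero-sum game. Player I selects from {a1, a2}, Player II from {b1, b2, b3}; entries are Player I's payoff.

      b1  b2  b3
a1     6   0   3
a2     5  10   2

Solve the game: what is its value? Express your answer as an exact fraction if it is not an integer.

Row minima: a1 → 0, a2 → 2; maximin = 2.
Column maxima: b1 → 6, b2 → 10, b3 → 3; minimax = 3.
2 ≠ 3, so there is no saddle point; optimal play is mixed.
b1 is strictly dominated by b3 (it gives Player I strictly more in every row), so Player II never plays it.
On the remaining 2×2 (a1, a2 vs b2, b3):
Let Player I play a1 with probability p. Expected payoff against b2: 0p + 10(1−p) = −10p + 10; against b3: 3p + 2(1−p) = p + 2.
Setting these equal: −10p + 10 = p + 2 ⇒ −11p = -8 ⇒ p = 8/11, and the value is (-10)·(8/11) + 10 = 30/11.
For Player II: with q = P(b2), equating a1's and a2's payoffs gives −3q + 3 = 8q + 2 ⇒ q = 1/11.

30/11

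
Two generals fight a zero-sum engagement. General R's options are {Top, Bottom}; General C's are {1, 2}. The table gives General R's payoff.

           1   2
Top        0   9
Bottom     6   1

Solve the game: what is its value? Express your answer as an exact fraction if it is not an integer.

27/7

Row minima: Top → 0, Bottom → 1; maximin = 1.
Column maxima: 1 → 6, 2 → 9; minimax = 6.
1 ≠ 6, so there is no saddle point; optimal play is mixed.
Let General R play Top with probability p. Expected payoff against 1: 0p + 6(1−p) = −6p + 6; against 2: 9p + 1(1−p) = 8p + 1.
Setting these equal: −6p + 6 = 8p + 1 ⇒ −14p = -5 ⇒ p = 5/14, and the value is (-6)·(5/14) + 6 = 27/7.
For General C: with q = P(1), equating Top's and Bottom's payoffs gives −9q + 9 = 5q + 1 ⇒ q = 4/7.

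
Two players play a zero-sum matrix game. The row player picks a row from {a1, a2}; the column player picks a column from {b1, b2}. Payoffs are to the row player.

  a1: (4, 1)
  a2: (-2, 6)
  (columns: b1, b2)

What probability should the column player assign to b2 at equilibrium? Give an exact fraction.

Row minima: a1 → 1, a2 → -2; maximin = 1.
Column maxima: b1 → 4, b2 → 6; minimax = 4.
1 ≠ 4, so there is no saddle point; optimal play is mixed.
Let the row player play a1 with probability p. Expected payoff against b1: 4p + (-2)(1−p) = 6p − 2; against b2: 1p + 6(1−p) = −5p + 6.
Setting these equal: 6p − 2 = −5p + 6 ⇒ 11p = 8 ⇒ p = 8/11, and the value is (6)·(8/11) − 2 = 26/11.
For the column player: with q = P(b1), equating a1's and a2's payoffs gives 3q + 1 = −8q + 6 ⇒ q = 5/11.

6/11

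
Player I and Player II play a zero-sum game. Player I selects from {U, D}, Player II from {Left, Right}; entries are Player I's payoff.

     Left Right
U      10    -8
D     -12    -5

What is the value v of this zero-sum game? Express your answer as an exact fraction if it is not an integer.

-146/25

Row minima: U → -8, D → -12; maximin = -8.
Column maxima: Left → 10, Right → -5; minimax = -5.
-8 ≠ -5, so there is no saddle point; optimal play is mixed.
Let Player I play U with probability p. Expected payoff against Left: 10p + (-12)(1−p) = 22p − 12; against Right: (-8)p + (-5)(1−p) = −3p − 5.
Setting these equal: 22p − 12 = −3p − 5 ⇒ 25p = 7 ⇒ p = 7/25, and the value is (22)·(7/25) − 12 = -146/25.
For Player II: with q = P(Left), equating U's and D's payoffs gives 18q − 8 = −7q − 5 ⇒ q = 3/25.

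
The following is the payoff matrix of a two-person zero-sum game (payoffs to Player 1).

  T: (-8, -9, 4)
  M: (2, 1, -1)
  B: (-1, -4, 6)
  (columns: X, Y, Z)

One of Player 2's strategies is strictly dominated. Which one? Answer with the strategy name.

X

Y holds Player 1's payoff strictly below X in every row: -9 < -8, 1 < 2, -4 < -1.
So X is strictly dominated for Player 2.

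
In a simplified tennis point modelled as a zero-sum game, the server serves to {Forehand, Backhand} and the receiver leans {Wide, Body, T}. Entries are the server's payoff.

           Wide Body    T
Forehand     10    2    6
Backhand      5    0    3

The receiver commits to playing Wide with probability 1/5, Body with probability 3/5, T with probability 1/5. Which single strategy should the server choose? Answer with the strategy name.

Expected payoff of Forehand: (1/5)·10 + (3/5)·2 + (1/5)·6 = 22/5.
Expected payoff of Backhand: (1/5)·5 + (3/5)·0 + (1/5)·3 = 8/5.
The largest is 22/5, so the server's best response is Forehand.

Forehand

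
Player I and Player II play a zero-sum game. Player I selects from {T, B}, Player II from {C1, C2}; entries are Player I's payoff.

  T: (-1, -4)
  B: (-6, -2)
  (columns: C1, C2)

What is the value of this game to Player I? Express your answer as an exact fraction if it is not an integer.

-22/7

Row minima: T → -4, B → -6; maximin = -4.
Column maxima: C1 → -1, C2 → -2; minimax = -2.
-4 ≠ -2, so there is no saddle point; optimal play is mixed.
Let Player I play T with probability p. Expected payoff against C1: (-1)p + (-6)(1−p) = 5p − 6; against C2: (-4)p + (-2)(1−p) = −2p − 2.
Setting these equal: 5p − 6 = −2p − 2 ⇒ 7p = 4 ⇒ p = 4/7, and the value is (5)·(4/7) − 6 = -22/7.
For Player II: with q = P(C1), equating T's and B's payoffs gives 3q − 4 = −4q − 2 ⇒ q = 2/7.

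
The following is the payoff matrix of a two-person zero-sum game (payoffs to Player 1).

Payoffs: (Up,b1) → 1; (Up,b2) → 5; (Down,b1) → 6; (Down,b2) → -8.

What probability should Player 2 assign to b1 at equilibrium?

Row minima: Up → 1, Down → -8; maximin = 1.
Column maxima: b1 → 6, b2 → 5; minimax = 5.
1 ≠ 5, so there is no saddle point; optimal play is mixed.
Let Player 1 play Up with probability p. Expected payoff against b1: 1p + 6(1−p) = −5p + 6; against b2: 5p + (-8)(1−p) = 13p − 8.
Setting these equal: −5p + 6 = 13p − 8 ⇒ −18p = -14 ⇒ p = 7/9, and the value is (-5)·(7/9) + 6 = 19/9.
For Player 2: with q = P(b1), equating Up's and Down's payoffs gives −4q + 5 = 14q − 8 ⇒ q = 13/18.

13/18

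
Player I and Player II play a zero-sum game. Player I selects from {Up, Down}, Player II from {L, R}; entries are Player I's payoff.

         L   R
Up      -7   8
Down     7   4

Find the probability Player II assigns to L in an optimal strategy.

2/9

Row minima: Up → -7, Down → 4; maximin = 4.
Column maxima: L → 7, R → 8; minimax = 7.
4 ≠ 7, so there is no saddle point; optimal play is mixed.
Let Player I play Up with probability p. Expected payoff against L: (-7)p + 7(1−p) = −14p + 7; against R: 8p + 4(1−p) = 4p + 4.
Setting these equal: −14p + 7 = 4p + 4 ⇒ −18p = -3 ⇒ p = 1/6, and the value is (-14)·(1/6) + 7 = 14/3.
For Player II: with q = P(L), equating Up's and Down's payoffs gives −15q + 8 = 3q + 4 ⇒ q = 2/9.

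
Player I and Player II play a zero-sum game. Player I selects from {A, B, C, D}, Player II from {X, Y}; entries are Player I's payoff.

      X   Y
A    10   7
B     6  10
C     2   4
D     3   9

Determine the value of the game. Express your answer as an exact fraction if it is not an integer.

Row minima: A → 7, B → 6, C → 2, D → 3; maximin = 7.
Column maxima: X → 10, Y → 10; minimax = 10.
7 ≠ 10, so there is no saddle point; optimal play is mixed.
C is strictly dominated by A, so Player I never plays it.
D is strictly dominated by B, so Player I never plays it.
On the remaining 2×2 (A, B vs X, Y):
Let Player I play A with probability p. Expected payoff against X: 10p + 6(1−p) = 4p + 6; against Y: 7p + 10(1−p) = −3p + 10.
Setting these equal: 4p + 6 = −3p + 10 ⇒ 7p = 4 ⇒ p = 4/7, and the value is (4)·(4/7) + 6 = 58/7.
For Player II: with q = P(X), equating A's and B's payoffs gives 3q + 7 = −4q + 10 ⇒ q = 3/7.

58/7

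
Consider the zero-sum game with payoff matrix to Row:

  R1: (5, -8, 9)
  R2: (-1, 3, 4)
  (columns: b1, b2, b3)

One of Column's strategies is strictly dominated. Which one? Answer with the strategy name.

b3

b1 holds Row's payoff strictly below b3 in every row: 5 < 9, -1 < 4.
So b3 is strictly dominated for Column.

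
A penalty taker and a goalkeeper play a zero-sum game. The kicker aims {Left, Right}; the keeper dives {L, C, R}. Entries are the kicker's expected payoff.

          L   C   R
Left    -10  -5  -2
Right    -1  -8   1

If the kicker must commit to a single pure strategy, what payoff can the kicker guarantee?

-8

Row minima: Left → -10, Right → -8.
The best of these is -8.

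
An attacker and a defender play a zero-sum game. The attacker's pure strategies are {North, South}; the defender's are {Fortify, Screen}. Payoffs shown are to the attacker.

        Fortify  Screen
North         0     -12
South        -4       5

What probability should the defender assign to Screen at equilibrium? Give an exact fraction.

Row minima: North → -12, South → -4; maximin = -4.
Column maxima: Fortify → 0, Screen → 5; minimax = 0.
-4 ≠ 0, so there is no saddle point; optimal play is mixed.
Let the attacker play North with probability p. Expected payoff against Fortify: 0p + (-4)(1−p) = 4p − 4; against Screen: (-12)p + 5(1−p) = −17p + 5.
Setting these equal: 4p − 4 = −17p + 5 ⇒ 21p = 9 ⇒ p = 3/7, and the value is (4)·(3/7) − 4 = -16/7.
For the defender: with q = P(Fortify), equating North's and South's payoffs gives 12q − 12 = −9q + 5 ⇒ q = 17/21.

4/21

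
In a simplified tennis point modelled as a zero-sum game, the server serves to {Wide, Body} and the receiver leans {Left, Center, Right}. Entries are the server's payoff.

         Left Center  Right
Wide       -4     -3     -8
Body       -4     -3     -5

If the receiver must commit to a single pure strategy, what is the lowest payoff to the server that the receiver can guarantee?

-5

Column maxima: Left → -4, Center → -3, Right → -5.
The smallest of these is -5.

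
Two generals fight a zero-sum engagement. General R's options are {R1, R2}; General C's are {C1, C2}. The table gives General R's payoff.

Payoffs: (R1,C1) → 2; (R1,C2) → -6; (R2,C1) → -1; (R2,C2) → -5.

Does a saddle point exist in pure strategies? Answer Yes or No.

Row minima: R1 → -6, R2 → -5; maximin = -5.
Column maxima: C1 → 2, C2 → -5; minimax = -5.
maximin = minimax = -5, so a saddle point exists.

Yes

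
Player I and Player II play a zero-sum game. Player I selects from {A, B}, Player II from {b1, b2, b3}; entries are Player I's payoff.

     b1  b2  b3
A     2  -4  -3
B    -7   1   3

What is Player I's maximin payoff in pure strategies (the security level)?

-4

Row minima: A → -4, B → -7.
The best of these is -4.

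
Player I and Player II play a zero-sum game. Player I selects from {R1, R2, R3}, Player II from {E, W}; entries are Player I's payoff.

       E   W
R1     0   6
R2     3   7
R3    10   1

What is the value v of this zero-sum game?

67/13

Row minima: R1 → 0, R2 → 3, R3 → 1; maximin = 3.
Column maxima: E → 10, W → 7; minimax = 7.
3 ≠ 7, so there is no saddle point; optimal play is mixed.
R1 is strictly dominated by R2, so Player I never plays it.
On the remaining 2×2 (R2, R3 vs E, W):
Let Player I play R2 with probability p. Expected payoff against E: 3p + 10(1−p) = −7p + 10; against W: 7p + 1(1−p) = 6p + 1.
Setting these equal: −7p + 10 = 6p + 1 ⇒ −13p = -9 ⇒ p = 9/13, and the value is (-7)·(9/13) + 10 = 67/13.
For Player II: with q = P(E), equating R2's and R3's payoffs gives −4q + 7 = 9q + 1 ⇒ q = 6/13.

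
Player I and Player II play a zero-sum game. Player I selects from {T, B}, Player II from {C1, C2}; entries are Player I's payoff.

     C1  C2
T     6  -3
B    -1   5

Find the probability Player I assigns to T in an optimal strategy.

Row minima: T → -3, B → -1; maximin = -1.
Column maxima: C1 → 6, C2 → 5; minimax = 5.
-1 ≠ 5, so there is no saddle point; optimal play is mixed.
Let Player I play T with probability p. Expected payoff against C1: 6p + (-1)(1−p) = 7p − 1; against C2: (-3)p + 5(1−p) = −8p + 5.
Setting these equal: 7p − 1 = −8p + 5 ⇒ 15p = 6 ⇒ p = 2/5, and the value is (7)·(2/5) − 1 = 9/5.
For Player II: with q = P(C1), equating T's and B's payoffs gives 9q − 3 = −6q + 5 ⇒ q = 8/15.

2/5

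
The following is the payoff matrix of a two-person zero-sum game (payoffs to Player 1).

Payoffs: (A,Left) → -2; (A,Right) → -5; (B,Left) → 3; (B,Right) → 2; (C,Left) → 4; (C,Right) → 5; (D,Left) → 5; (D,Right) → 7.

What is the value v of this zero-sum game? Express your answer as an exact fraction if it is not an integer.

Row minima: A → -5, B → 2, C → 4, D → 5; maximin = 5.
Column maxima: Left → 5, Right → 7; minimax = 5.
Since maximin = minimax = 5, there is a saddle point and the value is 5.

5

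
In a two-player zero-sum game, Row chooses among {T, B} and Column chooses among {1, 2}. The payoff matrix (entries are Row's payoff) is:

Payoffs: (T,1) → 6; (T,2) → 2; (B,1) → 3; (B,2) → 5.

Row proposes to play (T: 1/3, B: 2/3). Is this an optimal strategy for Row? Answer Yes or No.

Yes

Against 1 this mix gives (1/3)·6 + (2/3)·3 = 4.
Against 2 this mix gives (1/3)·2 + (2/3)·5 = 4.
All of Column's active replies (1, 2) yield 4, and no column does worse for Row. The mix makes Column indifferent and guarantees 4, so it is optimal.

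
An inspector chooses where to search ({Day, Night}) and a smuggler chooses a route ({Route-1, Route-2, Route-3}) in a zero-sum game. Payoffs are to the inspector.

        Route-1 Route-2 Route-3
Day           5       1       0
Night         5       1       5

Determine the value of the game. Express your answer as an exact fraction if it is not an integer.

Row minima: Day → 0, Night → 1; maximin = 1.
Column maxima: Route-1 → 5, Route-2 → 1, Route-3 → 5; minimax = 1.
Since maximin = minimax = 1, there is a saddle point and the value is 1.

1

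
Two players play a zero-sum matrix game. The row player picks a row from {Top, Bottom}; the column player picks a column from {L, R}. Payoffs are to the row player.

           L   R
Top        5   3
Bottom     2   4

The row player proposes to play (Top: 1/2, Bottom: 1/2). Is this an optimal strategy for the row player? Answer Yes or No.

Yes

Against L this mix gives (1/2)·5 + (1/2)·2 = 7/2.
Against R this mix gives (1/2)·3 + (1/2)·4 = 7/2.
All of the column player's active replies (L, R) yield 7/2, and no column does worse for the row player. The mix makes the column player indifferent and guarantees 7/2, so it is optimal.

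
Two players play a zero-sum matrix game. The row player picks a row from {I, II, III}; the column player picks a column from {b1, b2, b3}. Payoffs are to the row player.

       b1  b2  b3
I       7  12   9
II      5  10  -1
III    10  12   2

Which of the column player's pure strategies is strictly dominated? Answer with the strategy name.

b1 holds the row player's payoff strictly below b2 in every row: 7 < 12, 5 < 10, 10 < 12.
So b2 is strictly dominated for the column player.

b2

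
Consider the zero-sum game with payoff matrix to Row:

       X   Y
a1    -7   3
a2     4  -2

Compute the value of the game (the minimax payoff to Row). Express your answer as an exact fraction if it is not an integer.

Row minima: a1 → -7, a2 → -2; maximin = -2.
Column maxima: X → 4, Y → 3; minimax = 3.
-2 ≠ 3, so there is no saddle point; optimal play is mixed.
Let Row play a1 with probability p. Expected payoff against X: (-7)p + 4(1−p) = −11p + 4; against Y: 3p + (-2)(1−p) = 5p − 2.
Setting these equal: −11p + 4 = 5p − 2 ⇒ −16p = -6 ⇒ p = 3/8, and the value is (-11)·(3/8) + 4 = -1/8.
For Column: with q = P(X), equating a1's and a2's payoffs gives −10q + 3 = 6q − 2 ⇒ q = 5/16.

-1/8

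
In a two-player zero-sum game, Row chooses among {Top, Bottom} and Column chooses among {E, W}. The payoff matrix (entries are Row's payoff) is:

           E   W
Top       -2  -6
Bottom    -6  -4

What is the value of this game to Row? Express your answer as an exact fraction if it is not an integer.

Row minima: Top → -6, Bottom → -6; maximin = -6.
Column maxima: E → -2, W → -4; minimax = -4.
-6 ≠ -4, so there is no saddle point; optimal play is mixed.
Let Row play Top with probability p. Expected payoff against E: (-2)p + (-6)(1−p) = 4p − 6; against W: (-6)p + (-4)(1−p) = −2p − 4.
Setting these equal: 4p − 6 = −2p − 4 ⇒ 6p = 2 ⇒ p = 1/3, and the value is (4)·(1/3) − 6 = -14/3.
For Column: with q = P(E), equating Top's and Bottom's payoffs gives 4q − 6 = −2q − 4 ⇒ q = 1/3.

-14/3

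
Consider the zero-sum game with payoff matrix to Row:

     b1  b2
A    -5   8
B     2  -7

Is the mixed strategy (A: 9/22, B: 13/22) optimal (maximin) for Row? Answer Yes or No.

Against b1 this mix gives (9/22)·(-5) + (13/22)·2 = -19/22.
Against b2 this mix gives (9/22)·8 + (13/22)·(-7) = -19/22.
All of Column's active replies (b1, b2) yield -19/22, and no column does worse for Row. The mix makes Column indifferent and guarantees -19/22, so it is optimal.

Yes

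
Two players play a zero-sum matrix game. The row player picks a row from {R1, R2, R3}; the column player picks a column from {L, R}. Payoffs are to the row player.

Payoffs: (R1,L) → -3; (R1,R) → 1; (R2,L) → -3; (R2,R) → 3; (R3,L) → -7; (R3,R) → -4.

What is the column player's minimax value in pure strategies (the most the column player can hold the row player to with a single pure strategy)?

Column maxima: L → -3, R → 3.
The smallest of these is -3.

-3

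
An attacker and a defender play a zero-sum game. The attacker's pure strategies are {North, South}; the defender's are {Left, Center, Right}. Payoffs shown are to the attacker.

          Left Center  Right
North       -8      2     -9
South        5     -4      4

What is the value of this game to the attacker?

Row minima: North → -9, South → -4; maximin = -4.
Column maxima: Left → 5, Center → 2, Right → 4; minimax = 2.
-4 ≠ 2, so there is no saddle point; optimal play is mixed.
Left is strictly dominated by Right (it gives the attacker strictly more in every row), so the defender never plays it.
On the remaining 2×2 (North, South vs Center, Right):
Let the attacker play North with probability p. Expected payoff against Center: 2p + (-4)(1−p) = 6p − 4; against Right: (-9)p + 4(1−p) = −13p + 4.
Setting these equal: 6p − 4 = −13p + 4 ⇒ 19p = 8 ⇒ p = 8/19, and the value is (6)·(8/19) − 4 = -28/19.
For the defender: with q = P(Center), equating North's and South's payoffs gives 11q − 9 = −8q + 4 ⇒ q = 13/19.

-28/19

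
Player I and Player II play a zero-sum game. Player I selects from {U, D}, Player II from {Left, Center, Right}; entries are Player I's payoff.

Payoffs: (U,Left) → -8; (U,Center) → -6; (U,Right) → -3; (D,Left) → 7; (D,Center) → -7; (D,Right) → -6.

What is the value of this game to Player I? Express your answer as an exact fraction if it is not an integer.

Row minima: U → -8, D → -7; maximin = -7.
Column maxima: Left → 7, Center → -6, Right → -3; minimax = -6.
-7 ≠ -6, so there is no saddle point; optimal play is mixed.
Right is strictly dominated by Center (it gives Player I strictly more in every row), so Player II never plays it.
On the remaining 2×2 (U, D vs Left, Center):
Let Player I play U with probability p. Expected payoff against Left: (-8)p + 7(1−p) = −15p + 7; against Center: (-6)p + (-7)(1−p) = p − 7.
Setting these equal: −15p + 7 = p − 7 ⇒ −16p = -14 ⇒ p = 7/8, and the value is (-15)·(7/8) + 7 = -49/8.
For Player II: with q = P(Left), equating U's and D's payoffs gives −2q − 6 = 14q − 7 ⇒ q = 1/16.

-49/8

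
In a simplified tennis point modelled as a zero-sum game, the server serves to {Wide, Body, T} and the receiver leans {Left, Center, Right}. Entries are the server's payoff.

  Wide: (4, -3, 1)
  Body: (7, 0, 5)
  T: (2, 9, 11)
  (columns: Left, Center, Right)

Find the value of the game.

Row minima: Wide → -3, Body → 0, T → 2; maximin = 2.
Column maxima: Left → 7, Center → 9, Right → 11; minimax = 7.
2 ≠ 7, so there is no saddle point; optimal play is mixed.
Wide is strictly dominated by Body, so the server never plays it.
Right is strictly dominated by Center (it gives the server strictly more in every row), so the receiver never plays it.
On the remaining 2×2 (Body, T vs Left, Center):
Let the server play Body with probability p. Expected payoff against Left: 7p + 2(1−p) = 5p + 2; against Center: 0p + 9(1−p) = −9p + 9.
Setting these equal: 5p + 2 = −9p + 9 ⇒ 14p = 7 ⇒ p = 1/2, and the value is (5)·(1/2) + 2 = 9/2.
For the receiver: with q = P(Left), equating Body's and T's payoffs gives 7q = −7q + 9 ⇒ q = 9/14.

9/2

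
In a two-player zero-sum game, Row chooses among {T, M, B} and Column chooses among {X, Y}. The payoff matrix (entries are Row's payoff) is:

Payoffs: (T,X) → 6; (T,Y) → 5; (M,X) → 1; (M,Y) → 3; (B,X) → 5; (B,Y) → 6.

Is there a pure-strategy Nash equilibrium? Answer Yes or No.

No

Row minima: T → 5, M → 1, B → 5; maximin = 5.
Column maxima: X → 6, Y → 6; minimax = 6.
5 ≠ 6, so no pure-strategy equilibrium exists.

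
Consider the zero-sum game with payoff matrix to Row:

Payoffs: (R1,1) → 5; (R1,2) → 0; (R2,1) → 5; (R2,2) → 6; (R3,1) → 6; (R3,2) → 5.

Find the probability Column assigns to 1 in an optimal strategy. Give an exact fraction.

1/2

Row minima: R1 → 0, R2 → 5, R3 → 5; maximin = 5.
Column maxima: 1 → 6, 2 → 6; minimax = 6.
5 ≠ 6, so there is no saddle point; optimal play is mixed.
R1 is strictly dominated by R3, so Row never plays it.
On the remaining 2×2 (R2, R3 vs 1, 2):
Let Row play R2 with probability p. Expected payoff against 1: 5p + 6(1−p) = −p + 6; against 2: 6p + 5(1−p) = p + 5.
Setting these equal: −p + 6 = p + 5 ⇒ −2p = -1 ⇒ p = 1/2, and the value is (-1)·(1/2) + 6 = 11/2.
For Column: with q = P(1), equating R2's and R3's payoffs gives −q + 6 = q + 5 ⇒ q = 1/2.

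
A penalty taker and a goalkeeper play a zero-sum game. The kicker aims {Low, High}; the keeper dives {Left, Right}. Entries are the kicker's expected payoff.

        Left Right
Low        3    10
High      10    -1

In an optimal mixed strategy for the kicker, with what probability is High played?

7/18

Row minima: Low → 3, High → -1; maximin = 3.
Column maxima: Left → 10, Right → 10; minimax = 10.
3 ≠ 10, so there is no saddle point; optimal play is mixed.
Let the kicker play Low with probability p. Expected payoff against Left: 3p + 10(1−p) = −7p + 10; against Right: 10p + (-1)(1−p) = 11p − 1.
Setting these equal: −7p + 10 = 11p − 1 ⇒ −18p = -11 ⇒ p = 11/18, and the value is (-7)·(11/18) + 10 = 103/18.
For the keeper: with q = P(Left), equating Low's and High's payoffs gives −7q + 10 = 11q − 1 ⇒ q = 11/18.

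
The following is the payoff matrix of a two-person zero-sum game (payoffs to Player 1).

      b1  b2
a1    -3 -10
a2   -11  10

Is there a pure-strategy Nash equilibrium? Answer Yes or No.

Row minima: a1 → -10, a2 → -11; maximin = -10.
Column maxima: b1 → -3, b2 → 10; minimax = -3.
-10 ≠ -3, so no pure-strategy equilibrium exists.

No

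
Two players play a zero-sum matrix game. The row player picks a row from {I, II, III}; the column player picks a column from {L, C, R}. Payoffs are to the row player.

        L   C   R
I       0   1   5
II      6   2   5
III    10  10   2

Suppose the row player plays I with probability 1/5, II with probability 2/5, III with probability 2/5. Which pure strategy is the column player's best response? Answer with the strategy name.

If the column player plays L, the row player's expected payoff is (1/5)·0 + (2/5)·6 + (2/5)·10 = 32/5.
If the column player plays C, the row player's expected payoff is (1/5)·1 + (2/5)·2 + (2/5)·10 = 5.
If the column player plays R, the row player's expected payoff is (1/5)·5 + (2/5)·5 + (2/5)·2 = 19/5.
The column player minimizes the row player's payoff; the smallest is 19/5, so the best response is R.

R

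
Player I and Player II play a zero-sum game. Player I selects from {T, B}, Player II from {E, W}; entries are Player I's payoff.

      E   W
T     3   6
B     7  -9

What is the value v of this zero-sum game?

Row minima: T → 3, B → -9; maximin = 3.
Column maxima: E → 7, W → 6; minimax = 6.
3 ≠ 6, so there is no saddle point; optimal play is mixed.
Let Player I play T with probability p. Expected payoff against E: 3p + 7(1−p) = −4p + 7; against W: 6p + (-9)(1−p) = 15p − 9.
Setting these equal: −4p + 7 = 15p − 9 ⇒ −19p = -16 ⇒ p = 16/19, and the value is (-4)·(16/19) + 7 = 69/19.
For Player II: with q = P(E), equating T's and B's payoffs gives −3q + 6 = 16q − 9 ⇒ q = 15/19.

69/19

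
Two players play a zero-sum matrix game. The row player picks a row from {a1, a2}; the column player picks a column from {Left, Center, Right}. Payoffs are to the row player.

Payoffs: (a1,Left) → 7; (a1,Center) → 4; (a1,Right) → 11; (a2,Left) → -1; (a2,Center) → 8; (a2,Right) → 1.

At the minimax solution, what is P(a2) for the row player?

Row minima: a1 → 4, a2 → -1; maximin = 4.
Column maxima: Left → 7, Center → 8, Right → 11; minimax = 7.
4 ≠ 7, so there is no saddle point; optimal play is mixed.
Right is strictly dominated by Left (it gives the row player strictly more in every row), so the column player never plays it.
On the remaining 2×2 (a1, a2 vs Left, Center):
Let the row player play a1 with probability p. Expected payoff against Left: 7p + (-1)(1−p) = 8p − 1; against Center: 4p + 8(1−p) = −4p + 8.
Setting these equal: 8p − 1 = −4p + 8 ⇒ 12p = 9 ⇒ p = 3/4, and the value is (8)·(3/4) − 1 = 5.
For the column player: with q = P(Left), equating a1's and a2's payoffs gives 3q + 4 = −9q + 8 ⇒ q = 1/3.

1/4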